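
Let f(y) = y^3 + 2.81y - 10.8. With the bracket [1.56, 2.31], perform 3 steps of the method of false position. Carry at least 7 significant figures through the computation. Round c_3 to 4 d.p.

1.7909

f(1.560000) = -2.619984, f(2.310000) = 8.017491
step 1: c = 1.744723, f(c) = -0.586288 < 0 → new bracket [1.744723, 2.310000]
step 2: c = 1.783243, f(c) = -0.118455 < 0 → new bracket [1.783243, 2.310000]
step 3: c = 1.790912, f(c) = -0.023425 < 0 → new bracket [1.790912, 2.310000]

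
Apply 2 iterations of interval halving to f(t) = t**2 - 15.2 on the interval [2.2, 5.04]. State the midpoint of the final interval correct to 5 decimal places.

f(2.200000) = -10.360000, f(5.040000) = 10.201600 (opposite signs)
step 1: m = 3.620000, f(m) = -2.095600 < 0 → root in [3.620000, 5.040000]
step 2: m = 4.330000, f(m) = 3.548900 > 0 → root in [3.620000, 4.330000]
Midpoint of [3.620000, 4.330000] = 3.975000

3.97500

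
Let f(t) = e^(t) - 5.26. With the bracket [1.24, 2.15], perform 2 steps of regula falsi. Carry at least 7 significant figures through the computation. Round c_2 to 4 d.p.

f(1.240000) = -1.804387, f(2.150000) = 3.324858
step 1: c = 1.560123, f(c) = -0.500591 < 0 → new bracket [1.560123, 2.150000]
step 2: c = 1.637314, f(c) = -0.118661 < 0 → new bracket [1.637314, 2.150000]

1.6373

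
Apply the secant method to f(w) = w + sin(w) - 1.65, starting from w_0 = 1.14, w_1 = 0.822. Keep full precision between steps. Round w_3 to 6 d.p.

f(w_0) = 0.398633, f(w_1) = -0.095491
w_2 = 0.822000 - (-0.095491)·(0.822000 - 1.140000)/(-0.095491 - (0.398633)) = 0.883455; f(w_2) = 0.006390
w_3 = 0.883455 - (0.006390)·(0.883455 - 0.822000)/(0.006390 - (-0.095491)) = 0.879600; f(w_3) = 0.000084

0.879600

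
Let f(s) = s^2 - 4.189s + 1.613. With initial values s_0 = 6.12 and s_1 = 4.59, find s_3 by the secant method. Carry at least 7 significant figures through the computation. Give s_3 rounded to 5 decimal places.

f(s_0) = 13.430720, f(s_1) = 3.453590
s_2 = 4.590000 - (3.453590)·(4.590000 - 6.120000)/(3.453590 - (13.430720)) = 4.060390; f(s_2) = 1.090791
s_3 = 4.060390 - (1.090791)·(4.060390 - 4.590000)/(1.090791 - (3.453590)) = 3.815894; f(s_3) = 0.189266

3.81589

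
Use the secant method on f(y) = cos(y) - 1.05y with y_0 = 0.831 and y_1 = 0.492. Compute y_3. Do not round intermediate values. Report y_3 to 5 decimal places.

Secant update: y_(k+1) = y_k − f(y_k)·(y_k − y_(k-1))/(f(y_k) − f(y_(k-1))).
f(y_0) = -0.198413, f(y_1) = 0.364790
y_2 = 0.492000 - (0.364790)·(0.492000 - 0.831000)/(0.364790 - (-0.198413)) = 0.711573; f(y_2) = 0.010185
y_3 = 0.711573 - (0.010185)·(0.711573 - 0.492000)/(0.010185 - (0.364790)) = 0.717879; f(y_3) = -0.000570

0.71788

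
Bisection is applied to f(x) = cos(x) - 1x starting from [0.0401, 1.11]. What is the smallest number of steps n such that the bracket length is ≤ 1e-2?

7

Initial width b − a = 1.11 − 0.0401 = 1.069900.
After n steps the width is (b−a)/2^n; need (b−a)/2^n ≤ 1e-2.
So n ≥ log₂(1.069900/1e-2) = log₂(106.9900) ≈ 6.7413.
Hence n = 7.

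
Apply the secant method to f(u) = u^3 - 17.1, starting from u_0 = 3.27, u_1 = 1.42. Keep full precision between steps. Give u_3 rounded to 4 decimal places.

2.8134

Secant update: u_(k+1) = u_k − f(u_k)·(u_k − u_(k-1))/(f(u_k) − f(u_(k-1))).
f(u_0) = 17.865783, f(u_1) = -14.236712
u_2 = 1.420000 - (-14.236712)·(1.420000 - 3.270000)/(-14.236712 - (17.865783)) = 2.240432; f(u_2) = -5.854071
u_3 = 2.240432 - (-5.854071)·(2.240432 - 1.420000)/(-5.854071 - (-14.236712)) = 2.813386; f(u_3) = 5.168347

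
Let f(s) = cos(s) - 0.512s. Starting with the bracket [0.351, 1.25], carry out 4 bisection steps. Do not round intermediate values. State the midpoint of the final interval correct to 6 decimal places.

f(0.351000) = 0.759317, f(1.250000) = -0.324678 (opposite signs)
step 1: m = 0.800500, f(m) = 0.286492 > 0 → root in [0.800500, 1.250000]
step 2: m = 1.025250, f(m) = -0.006043 < 0 → root in [0.800500, 1.025250]
step 3: m = 0.912875, f(m) = 0.144081 > 0 → root in [0.912875, 1.025250]
step 4: m = 0.969062, f(m) = 0.069913 > 0 → root in [0.969062, 1.025250]
Midpoint of [0.969062, 1.025250] = 0.997156

0.997156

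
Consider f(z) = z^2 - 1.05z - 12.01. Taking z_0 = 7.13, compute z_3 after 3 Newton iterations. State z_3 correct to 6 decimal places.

4.030633

Newton update: z ← z − f(z)/f'(z).
f'(z) = 2z - 1.05
z_0 = 7.130000: f = 31.340400, f' = 13.210000 → z_1 = 7.130000 - (31.340400)/(13.210000) = 4.757525
z_1 = 4.757525: f = 5.628640, f' = 8.465049 → z_2 = 4.757525 - (5.628640)/(8.465049) = 4.092598
z_2 = 4.092598: f = 0.442128, f' = 7.135195 → z_3 = 4.092598 - (0.442128)/(7.135195) = 4.030633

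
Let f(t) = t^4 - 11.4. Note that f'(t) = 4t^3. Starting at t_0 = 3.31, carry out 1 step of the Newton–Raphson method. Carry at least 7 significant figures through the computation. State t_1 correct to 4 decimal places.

2.5611

t_0 = 3.310000: f = 108.636127, f' = 145.058764 → t_1 = 3.310000 - (108.636127)/(145.058764) = 2.561089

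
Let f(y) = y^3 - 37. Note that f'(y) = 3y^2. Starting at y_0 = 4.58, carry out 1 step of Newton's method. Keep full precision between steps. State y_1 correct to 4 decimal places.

y_0 = 4.580000: f = 59.071912, f' = 62.929200 → y_1 = 4.580000 - (59.071912)/(62.929200) = 3.641296

3.6413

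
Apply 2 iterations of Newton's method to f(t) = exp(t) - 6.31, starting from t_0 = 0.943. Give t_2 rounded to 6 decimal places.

f'(t) = exp(t)
t_0 = 0.943000: f = -3.742327, f' = 2.567673 → t_1 = 0.943000 - (-3.742327)/(2.567673) = 2.400478
t_1 = 2.400478: f = 4.718448, f' = 11.028448 → t_2 = 2.400478 - (4.718448)/(11.028448) = 1.972635

1.972635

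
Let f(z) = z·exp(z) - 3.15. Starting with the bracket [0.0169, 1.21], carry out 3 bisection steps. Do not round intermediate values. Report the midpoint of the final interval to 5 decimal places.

f(0.016900) = -3.132812, f(1.210000) = 0.907716 (opposite signs)
step 1: m = 0.613450, f(m) = -2.017086 < 0 → root in [0.613450, 1.210000]
step 2: m = 0.911725, f(m) = -0.881071 < 0 → root in [0.911725, 1.210000]
step 3: m = 1.060862, f(m) = -0.085315 < 0 → root in [1.060862, 1.210000]
Midpoint of [1.060862, 1.210000] = 1.135431

1.13543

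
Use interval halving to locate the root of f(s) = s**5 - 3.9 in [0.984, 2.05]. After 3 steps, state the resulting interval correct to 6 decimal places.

f(0.984000) = -2.977481, f(2.050000) = 32.305063 (opposite signs)
step 1: m = 1.517000, f(m) = 4.133927 > 0 → root in [0.984000, 1.517000]
step 2: m = 1.250500, f(m) = -0.842134 < 0 → root in [1.250500, 1.517000]
step 3: m = 1.383750, f(m) = 1.173272 > 0 → root in [1.250500, 1.383750]

[1.250500, 1.383750]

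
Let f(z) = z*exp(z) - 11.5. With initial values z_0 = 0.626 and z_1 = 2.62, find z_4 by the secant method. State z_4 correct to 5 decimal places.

1.99195

Secant update: z_(k+1) = z_k − f(z_k)·(z_k − z_(k-1))/(f(z_k) − f(z_(k-1))).
f(z_0) = -10.329308, f(z_1) = 24.487596
z_2 = 2.620000 - (24.487596)·(2.620000 - 0.626000)/(24.487596 - (-10.329308)) = 1.217570; f(z_2) = -7.385870
z_3 = 1.217570 - (-7.385870)·(1.217570 - 2.620000)/(-7.385870 - (24.487596)) = 1.542548; f(z_3) = -4.286291
z_4 = 1.542548 - (-4.286291)·(1.542548 - 1.217570)/(-4.286291 - (-7.385870)) = 1.991947; f(z_4) = 3.100557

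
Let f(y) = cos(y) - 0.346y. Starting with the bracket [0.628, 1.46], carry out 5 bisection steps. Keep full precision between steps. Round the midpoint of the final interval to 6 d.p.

f(0.628000) = 0.591916, f(1.460000) = -0.394590 (opposite signs)
step 1: m = 1.044000, f(m) = 0.141543 > 0 → root in [1.044000, 1.460000]
step 2: m = 1.252000, f(m) = -0.119768 < 0 → root in [1.044000, 1.252000]
step 3: m = 1.148000, f(m) = 0.013104 > 0 → root in [1.148000, 1.252000]
step 4: m = 1.200000, f(m) = -0.052842 < 0 → root in [1.148000, 1.200000]
step 5: m = 1.174000, f(m) = -0.019738 < 0 → root in [1.148000, 1.174000]
Midpoint of [1.148000, 1.174000] = 1.161000

1.161000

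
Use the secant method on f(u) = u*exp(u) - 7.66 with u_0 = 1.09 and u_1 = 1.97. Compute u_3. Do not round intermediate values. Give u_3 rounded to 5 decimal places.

1.54605

f(u_0) = -4.418041, f(u_1) = 6.466233
u_2 = 1.970000 - (6.466233)·(1.970000 - 1.090000)/(6.466233 - (-4.418041)) = 1.447201; f(u_2) = -1.507658
u_3 = 1.447201 - (-1.507658)·(1.447201 - 1.970000)/(-1.507658 - (6.466233)) = 1.546049; f(u_3) = -0.404558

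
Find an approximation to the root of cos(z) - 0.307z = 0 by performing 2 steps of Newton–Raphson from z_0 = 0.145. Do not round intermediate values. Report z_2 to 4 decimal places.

1.0427

f'(z) = -sin(z) - 0.307
z_0 = 0.145000: f = 0.944991, f' = -0.451492 → z_1 = 0.145000 - (0.944991)/(-0.451492) = 2.238038
z_1 = 2.238038: f = -1.305899, f' = -1.092531 → z_2 = 2.238038 - (-1.305899)/(-1.092531) = 1.042741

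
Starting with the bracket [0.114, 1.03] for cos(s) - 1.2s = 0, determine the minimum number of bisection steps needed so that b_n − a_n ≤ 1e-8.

27

Initial width b − a = 1.03 − 0.114 = 0.916000.
After n steps the width is (b−a)/2^n; need (b−a)/2^n ≤ 1e-8.
So n ≥ log₂(0.916000/1e-8) = log₂(91600000.0000) ≈ 26.4488.
Hence n = 27.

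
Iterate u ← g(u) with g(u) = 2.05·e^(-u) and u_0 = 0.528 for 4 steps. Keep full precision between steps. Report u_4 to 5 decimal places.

u_1 = g(0.528000) = 1.209056
u_2 = g(1.209056) = 0.611882
u_3 = g(0.611882) = 1.111775
u_4 = g(1.111775) = 0.674398

0.67440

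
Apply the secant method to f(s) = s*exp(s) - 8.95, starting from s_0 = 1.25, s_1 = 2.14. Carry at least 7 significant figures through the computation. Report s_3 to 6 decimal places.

f(s_0) = -4.587071, f(s_1) = 9.238797
s_2 = 2.140000 - (9.238797)·(2.140000 - 1.250000)/(9.238797 - (-4.587071)) = 1.545279; f(s_2) = -1.703750
s_3 = 1.545279 - (-1.703750)·(1.545279 - 2.140000)/(-1.703750 - (9.238797)) = 1.637877; f(s_3) = -0.524371

1.637877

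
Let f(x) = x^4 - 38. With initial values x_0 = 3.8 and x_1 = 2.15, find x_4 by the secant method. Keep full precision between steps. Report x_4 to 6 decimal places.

f(x_0) = 170.513600, f(x_1) = -16.632494
x_2 = 2.150000 - (-16.632494)·(2.150000 - 3.800000)/(-16.632494 - (170.513600)) = 2.296643; f(x_2) = -10.178934
x_3 = 2.296643 - (-10.178934)·(2.296643 - 2.150000)/(-10.178934 - (-16.632494)) = 2.527936; f(x_3) = 2.838002
x_4 = 2.527936 - (2.838002)·(2.527936 - 2.296643)/(2.838002 - (-10.178934)) = 2.477509; f(x_4) = -0.324346

2.477509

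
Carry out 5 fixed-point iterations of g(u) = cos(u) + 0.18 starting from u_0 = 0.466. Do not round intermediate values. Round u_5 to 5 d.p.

u_1 = g(0.466000) = 1.073373
u_2 = g(1.073373) = 0.657163
u_3 = g(0.657163) = 0.971728
u_4 = g(0.971728) = 0.743873
u_5 = g(0.743873) = 0.915852

0.91585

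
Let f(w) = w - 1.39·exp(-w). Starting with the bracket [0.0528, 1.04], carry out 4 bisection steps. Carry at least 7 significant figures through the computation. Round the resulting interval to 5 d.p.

[0.66980, 0.73150]

f(0.052800) = -1.265712, f(1.040000) = 0.548698 (opposite signs)
step 1: m = 0.546400, f(m) = -0.258452 < 0 → root in [0.546400, 1.040000]
step 2: m = 0.793200, f(m) = 0.164371 > 0 → root in [0.546400, 0.793200]
step 3: m = 0.669800, f(m) = -0.041617 < 0 → root in [0.669800, 0.793200]
step 4: m = 0.731500, f(m) = 0.062651 > 0 → root in [0.669800, 0.731500]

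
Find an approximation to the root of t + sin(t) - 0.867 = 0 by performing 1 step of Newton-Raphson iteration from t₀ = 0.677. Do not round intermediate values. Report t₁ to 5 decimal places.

0.43172

Newton update: t ← t − f(t)/f'(t).
f'(t) = 1 + cos(t)
t_0 = 0.677000: f = 0.436457, f' = 1.779456 → t_1 = 0.677000 - (0.436457)/(1.779456) = 0.431724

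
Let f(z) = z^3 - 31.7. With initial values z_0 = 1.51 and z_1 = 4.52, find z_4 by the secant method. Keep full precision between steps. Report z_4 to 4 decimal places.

f(z_0) = -28.257049, f(z_1) = 60.645408
z_2 = 4.520000 - (60.645408)·(4.520000 - 1.510000)/(60.645408 - (-28.257049)) = 2.466708; f(z_2) = -16.690944
z_3 = 2.466708 - (-16.690944)·(2.466708 - 4.520000)/(-16.690944 - (60.645408)) = 2.909855; f(z_3) = -7.061504
z_4 = 2.909855 - (-7.061504)·(2.909855 - 2.466708)/(-7.061504 - (-16.690944)) = 3.234826; f(z_4) = 2.149537

3.2348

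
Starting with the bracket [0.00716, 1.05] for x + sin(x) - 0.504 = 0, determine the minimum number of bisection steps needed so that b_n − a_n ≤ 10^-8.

27

Initial width b − a = 1.05 − 0.00716 = 1.042840.
After n steps the width is (b−a)/2^n; need (b−a)/2^n ≤ 10^-8.
So n ≥ log₂(1.042840/10^-8) = log₂(104284000.0000) ≈ 26.6359.
Hence n = 27.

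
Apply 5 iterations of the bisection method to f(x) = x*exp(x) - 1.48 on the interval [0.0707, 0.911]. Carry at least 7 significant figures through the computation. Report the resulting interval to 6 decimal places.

f(0.070700) = -1.404121, f(0.911000) = 0.785482 (opposite signs)
step 1: m = 0.490850, f(m) = -0.678096 < 0 → root in [0.490850, 0.911000]
step 2: m = 0.700925, f(m) = -0.067204 < 0 → root in [0.700925, 0.911000]
step 3: m = 0.805963, f(m) = 0.324429 > 0 → root in [0.700925, 0.805963]
step 4: m = 0.753444, f(m) = 0.120543 > 0 → root in [0.700925, 0.753444]
step 5: m = 0.727184, f(m) = 0.024723 > 0 → root in [0.700925, 0.727184]

[0.700925, 0.727184]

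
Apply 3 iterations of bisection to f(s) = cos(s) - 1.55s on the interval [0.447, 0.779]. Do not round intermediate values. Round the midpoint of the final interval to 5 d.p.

f(0.447000) = 0.208898, f(0.779000) = -0.495834 (opposite signs)
step 1: m = 0.613000, f(m) = -0.132224 < 0 → root in [0.447000, 0.613000]
step 2: m = 0.530000, f(m) = 0.041307 > 0 → root in [0.530000, 0.613000]
step 3: m = 0.571500, f(m) = -0.044734 < 0 → root in [0.530000, 0.571500]
Midpoint of [0.530000, 0.571500] = 0.550750

0.55075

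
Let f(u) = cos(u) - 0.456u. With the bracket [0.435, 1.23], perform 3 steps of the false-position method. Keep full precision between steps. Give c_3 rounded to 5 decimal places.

1.06413

f(0.435000) = 0.708510, f(1.230000) = -0.226642
step 1: c = 1.037325, f(c) = 0.035505 > 0 → new bracket [1.037325, 1.230000]
step 2: c = 1.063421, f(c) = 0.000965 > 0 → new bracket [1.063421, 1.230000]
step 3: c = 1.064127, f(c) = 0.000026 > 0 → new bracket [1.064127, 1.230000]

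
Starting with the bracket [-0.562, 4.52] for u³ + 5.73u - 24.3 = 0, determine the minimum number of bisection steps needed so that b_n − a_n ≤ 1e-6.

Initial width b − a = 4.52 − -0.562 = 5.082000.
After n steps the width is (b−a)/2^n; need (b−a)/2^n ≤ 1e-6.
So n ≥ log₂(5.082000/1e-6) = log₂(5082000.0000) ≈ 22.2770.
Hence n = 23.

23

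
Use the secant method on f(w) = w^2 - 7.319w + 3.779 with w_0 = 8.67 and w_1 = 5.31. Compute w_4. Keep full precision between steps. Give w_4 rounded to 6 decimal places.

6.750214

Secant update: w_(k+1) = w_k − f(w_k)·(w_k − w_(k-1))/(f(w_k) − f(w_(k-1))).
f(w_0) = 15.492170, f(w_1) = -6.888790
w_2 = 5.310000 - (-6.888790)·(5.310000 - 8.670000)/(-6.888790 - (15.492170)) = 6.344198; f(w_2) = -2.405339
w_3 = 6.344198 - (-2.405339)·(6.344198 - 5.310000)/(-2.405339 - (-6.888790)) = 6.899037; f(w_3) = 0.881661
w_4 = 6.899037 - (0.881661)·(6.899037 - 6.344198)/(0.881661 - (-2.405339)) = 6.750214; f(w_4) = -0.060425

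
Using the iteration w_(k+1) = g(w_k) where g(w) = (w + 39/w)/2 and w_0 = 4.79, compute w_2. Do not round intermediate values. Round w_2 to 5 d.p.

6.24877

w_1 = g(4.790000) = 6.465981
w_2 = g(6.465981) = 6.248774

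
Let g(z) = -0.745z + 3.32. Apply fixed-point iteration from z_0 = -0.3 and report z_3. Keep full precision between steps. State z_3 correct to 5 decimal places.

2.81333

z_1 = g(-0.300000) = 3.543500
z_2 = g(3.543500) = 0.680092
z_3 = g(0.680092) = 2.813331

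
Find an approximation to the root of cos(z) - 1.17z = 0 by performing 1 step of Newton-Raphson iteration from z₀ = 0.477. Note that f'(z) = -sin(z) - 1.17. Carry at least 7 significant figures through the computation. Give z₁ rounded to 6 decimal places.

z_0 = 0.477000: f = 0.330286, f' = -1.629116 → z_1 = 0.477000 - (0.330286)/(-1.629116) = 0.679740

0.679740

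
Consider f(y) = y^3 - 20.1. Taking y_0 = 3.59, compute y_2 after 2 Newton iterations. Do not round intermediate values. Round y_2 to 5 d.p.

Newton update: y ← y − f(y)/f'(y).
f'(y) = 3y^2
y_0 = 3.590000: f = 26.168279, f' = 38.664300 → y_1 = 3.590000 - (26.168279)/(38.664300) = 2.913193
y_1 = 2.913193: f = 4.623369, f' = 25.460076 → y_2 = 2.913193 - (4.623369)/(25.460076) = 2.731600

2.73160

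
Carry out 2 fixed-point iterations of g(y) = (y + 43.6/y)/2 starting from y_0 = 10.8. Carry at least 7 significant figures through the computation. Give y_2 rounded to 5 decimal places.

6.64785

y_1 = g(10.800000) = 7.418519
y_2 = g(7.418519) = 6.647851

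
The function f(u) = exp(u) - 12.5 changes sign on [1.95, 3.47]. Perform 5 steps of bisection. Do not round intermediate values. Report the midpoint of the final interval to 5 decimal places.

2.54375

f(1.950000) = -5.471312, f(3.470000) = 19.636742 (opposite signs)
step 1: m = 2.710000, f(m) = 2.529276 > 0 → root in [1.950000, 2.710000]
step 2: m = 2.330000, f(m) = -2.222058 < 0 → root in [2.330000, 2.710000]
step 3: m = 2.520000, f(m) = -0.071403 < 0 → root in [2.520000, 2.710000]
step 4: m = 2.615000, f(m) = 1.167216 > 0 → root in [2.520000, 2.615000]
step 5: m = 2.567500, f(m) = 0.533201 > 0 → root in [2.520000, 2.567500]
Midpoint of [2.520000, 2.567500] = 2.543750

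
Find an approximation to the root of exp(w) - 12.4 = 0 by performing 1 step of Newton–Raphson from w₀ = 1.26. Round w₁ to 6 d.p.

3.777310

f'(w) = exp(w)
w_0 = 1.260000: f = -8.874579, f' = 3.525421 → w_1 = 1.260000 - (-8.874579)/(3.525421) = 3.777310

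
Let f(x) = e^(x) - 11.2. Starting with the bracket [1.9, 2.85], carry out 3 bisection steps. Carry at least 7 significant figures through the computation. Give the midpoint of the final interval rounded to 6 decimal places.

2.434375

f(1.900000) = -4.514106, f(2.850000) = 6.087782 (opposite signs)
step 1: m = 2.375000, f(m) = -0.448987 < 0 → root in [2.375000, 2.850000]
step 2: m = 2.612500, f(m) = 2.433091 > 0 → root in [2.375000, 2.612500]
step 3: m = 2.493750, f(m) = 0.906591 > 0 → root in [2.375000, 2.493750]
Midpoint of [2.375000, 2.493750] = 2.434375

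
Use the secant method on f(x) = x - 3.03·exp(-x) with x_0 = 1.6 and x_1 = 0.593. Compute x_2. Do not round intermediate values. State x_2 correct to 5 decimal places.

f(x_0) = 0.988254, f(x_1) = -1.081580
x_2 = 0.593000 - (-1.081580)·(0.593000 - 1.600000)/(-1.081580 - (0.988254)) = 1.119202; f(x_2) = 0.129786

1.11920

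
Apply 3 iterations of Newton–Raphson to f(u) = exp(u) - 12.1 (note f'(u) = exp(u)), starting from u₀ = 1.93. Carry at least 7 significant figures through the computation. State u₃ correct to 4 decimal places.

Newton update: u ← u − f(u)/f'(u).
u_0 = 1.930000: f = -5.210490, f' = 6.889510 → u_1 = 1.930000 - (-5.210490)/(6.889510) = 2.686293
u_1 = 2.686293: f = 2.577170, f' = 14.677170 → u_2 = 2.686293 - (2.577170)/(14.677170) = 2.510703
u_2 = 2.510703: f = 0.213581, f' = 12.313581 → u_3 = 2.510703 - (0.213581)/(12.313581) = 2.493358

2.4934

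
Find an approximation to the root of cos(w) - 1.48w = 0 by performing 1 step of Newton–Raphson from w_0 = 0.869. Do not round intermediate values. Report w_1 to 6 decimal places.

0.583519

Newton update: w ← w − f(w)/f'(w).
f'(w) = -sin(w) - 1.48
w_0 = 0.869000: f = -0.640529, f' = -2.243684 → w_1 = 0.869000 - (-0.640529)/(-2.243684) = 0.583519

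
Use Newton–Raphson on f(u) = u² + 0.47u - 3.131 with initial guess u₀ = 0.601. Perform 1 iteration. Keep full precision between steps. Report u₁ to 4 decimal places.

f'(u) = 2u + 0.47
u_0 = 0.601000: f = -2.487329, f' = 1.672000 → u_1 = 0.601000 - (-2.487329)/(1.672000) = 2.088637

2.0886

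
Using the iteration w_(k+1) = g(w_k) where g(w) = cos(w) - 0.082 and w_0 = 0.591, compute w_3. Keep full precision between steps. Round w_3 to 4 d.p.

w_1 = g(0.591000) = 0.748384
w_2 = g(0.748384) = 0.650790
w_3 = g(0.650790) = 0.713606

0.7136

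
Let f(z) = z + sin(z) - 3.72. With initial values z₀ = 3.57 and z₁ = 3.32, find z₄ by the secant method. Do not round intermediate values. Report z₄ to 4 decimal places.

Secant update: z_(k+1) = z_k − f(z_k)·(z_k − z_(k-1))/(f(z_k) − f(z_(k-1))).
f(z_0) = -0.565423, f(z_1) = -0.577462
z_2 = 3.320000 - (-0.577462)·(3.320000 - 3.570000)/(-0.577462 - (-0.565423)) = 15.310680; f(z_2) = 11.977595
z_3 = 15.310680 - (11.977595)·(15.310680 - 3.320000)/(11.977595 - (-0.577462)) = 3.871504; f(z_3) = -0.515300
z_4 = 3.871504 - (-0.515300)·(3.871504 - 15.310680)/(-0.515300 - (11.977595)) = 4.343341; f(z_4) = -0.309330

4.3433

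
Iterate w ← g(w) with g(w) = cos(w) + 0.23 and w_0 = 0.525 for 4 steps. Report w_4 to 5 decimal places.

0.76805

w_1 = g(0.525000) = 1.095324
w_2 = g(1.095324) = 0.687758
w_3 = g(0.687758) = 1.002671
w_4 = g(1.002671) = 0.768053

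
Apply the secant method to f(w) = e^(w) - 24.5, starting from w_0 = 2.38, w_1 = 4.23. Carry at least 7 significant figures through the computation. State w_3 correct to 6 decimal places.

3.028492

f(w_0) = -13.695097, f(w_1) = 44.217232
w_2 = 4.230000 - (44.217232)·(4.230000 - 2.380000)/(44.217232 - (-13.695097)) = 2.817488; f(w_2) = -7.765246
w_3 = 2.817488 - (-7.765246)·(2.817488 - 4.230000)/(-7.765246 - (44.217232)) = 3.028492; f(w_3) = -3.833964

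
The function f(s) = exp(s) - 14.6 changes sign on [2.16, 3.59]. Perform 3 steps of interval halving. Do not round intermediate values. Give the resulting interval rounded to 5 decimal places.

[2.51750, 2.69625]

f(2.160000) = -5.928862, f(3.590000) = 21.634076 (opposite signs)
step 1: m = 2.875000, f(m) = 3.125424 > 0 → root in [2.160000, 2.875000]
step 2: m = 2.517500, f(m) = -2.202436 < 0 → root in [2.517500, 2.875000]
step 3: m = 2.696250, f(m) = 0.224037 > 0 → root in [2.517500, 2.696250]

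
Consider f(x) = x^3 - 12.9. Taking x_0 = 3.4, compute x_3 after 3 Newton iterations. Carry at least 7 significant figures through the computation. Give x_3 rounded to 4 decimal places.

f'(x) = 3x^2
x_0 = 3.400000: f = 26.404000, f' = 34.680000 → x_1 = 3.400000 - (26.404000)/(34.680000) = 2.638639
x_1 = 2.638639: f = 5.471301, f' = 20.887247 → x_2 = 2.638639 - (5.471301)/(20.887247) = 2.376694
x_2 = 2.376694: f = 0.525177, f' = 16.946029 → x_3 = 2.376694 - (0.525177)/(16.946029) = 2.345703

2.3457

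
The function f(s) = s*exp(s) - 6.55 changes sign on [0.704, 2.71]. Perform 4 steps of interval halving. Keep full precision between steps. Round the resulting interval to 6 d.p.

f(0.704000) = -5.126636, f(2.710000) = 34.179337 (opposite signs)
step 1: m = 1.707000, f(m) = 2.859666 > 0 → root in [0.704000, 1.707000]
step 2: m = 1.205500, f(m) = -2.525525 < 0 → root in [1.205500, 1.707000]
step 3: m = 1.456250, f(m) = -0.302917 < 0 → root in [1.456250, 1.707000]
step 4: m = 1.581625, f(m) = 1.141208 > 0 → root in [1.456250, 1.581625]

[1.456250, 1.581625]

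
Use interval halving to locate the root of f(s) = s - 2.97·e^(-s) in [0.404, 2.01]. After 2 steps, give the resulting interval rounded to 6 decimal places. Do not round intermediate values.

f(0.404000) = -1.578903, f(2.010000) = 1.612054 (opposite signs)
step 1: m = 1.207000, f(m) = 0.318693 > 0 → root in [0.404000, 1.207000]
step 2: m = 0.805500, f(m) = -0.521687 < 0 → root in [0.805500, 1.207000]

[0.805500, 1.207000]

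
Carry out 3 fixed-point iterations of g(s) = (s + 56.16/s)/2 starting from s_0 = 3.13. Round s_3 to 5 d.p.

s_1 = g(3.130000) = 10.536246
s_2 = g(10.536246) = 7.933209
s_3 = g(7.933209) = 7.506156

7.50616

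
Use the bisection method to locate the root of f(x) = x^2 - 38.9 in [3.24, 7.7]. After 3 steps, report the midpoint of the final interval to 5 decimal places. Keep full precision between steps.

f(3.240000) = -28.402400, f(7.700000) = 20.390000 (opposite signs)
step 1: m = 5.470000, f(m) = -8.979100 < 0 → root in [5.470000, 7.700000]
step 2: m = 6.585000, f(m) = 4.462225 > 0 → root in [5.470000, 6.585000]
step 3: m = 6.027500, f(m) = -2.569244 < 0 → root in [6.027500, 6.585000]
Midpoint of [6.027500, 6.585000] = 6.306250

6.30625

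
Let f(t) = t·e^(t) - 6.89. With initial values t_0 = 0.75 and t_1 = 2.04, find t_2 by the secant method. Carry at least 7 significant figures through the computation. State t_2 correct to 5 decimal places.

1.23506

f(t_0) = -5.302250, f(t_1) = 8.798843
t_2 = 2.040000 - (8.798843)·(2.040000 - 0.750000)/(8.798843 - (-5.302250)) = 1.235062; f(t_2) = -2.643127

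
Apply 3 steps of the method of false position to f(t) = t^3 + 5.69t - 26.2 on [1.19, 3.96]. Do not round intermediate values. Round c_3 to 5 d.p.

2.26040

False-position update: c = (a·f(b) − b·f(a))/(f(b) − f(a)); replace the endpoint whose sign matches f(c).
f(1.190000) = -17.743741, f(3.960000) = 58.431536
step 1: c = 1.835225, f(c) = -9.576445 < 0 → new bracket [1.835225, 3.960000]
step 2: c = 2.134422, f(c) = -4.331235 < 0 → new bracket [2.134422, 3.960000]
step 3: c = 2.260404, f(c) = -1.788929 < 0 → new bracket [2.260404, 3.960000]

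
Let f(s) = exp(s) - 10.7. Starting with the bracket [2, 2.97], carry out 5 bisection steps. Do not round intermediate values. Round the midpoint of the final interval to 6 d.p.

2.378906

f(2.000000) = -3.310944, f(2.970000) = 8.791920 (opposite signs)
step 1: m = 2.485000, f(m) = 1.301120 > 0 → root in [2.000000, 2.485000]
step 2: m = 2.242500, f(m) = -1.283156 < 0 → root in [2.242500, 2.485000]
step 3: m = 2.363750, f(m) = -0.069258 < 0 → root in [2.363750, 2.485000]
step 4: m = 2.424375, f(m) = 0.595168 > 0 → root in [2.363750, 2.424375]
step 5: m = 2.394063, f(m) = 0.257920 > 0 → root in [2.363750, 2.394063]
Midpoint of [2.363750, 2.394063] = 2.378906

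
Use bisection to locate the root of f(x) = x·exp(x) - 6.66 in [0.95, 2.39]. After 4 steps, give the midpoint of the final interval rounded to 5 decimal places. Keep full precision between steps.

1.53500

f(0.950000) = -4.203576, f(2.390000) = 19.423251 (opposite signs)
step 1: m = 1.670000, f(m) = 2.211320 > 0 → root in [0.950000, 1.670000]
step 2: m = 1.310000, f(m) = -1.804912 < 0 → root in [1.310000, 1.670000]
step 3: m = 1.490000, f(m) = -0.048728 < 0 → root in [1.490000, 1.670000]
step 4: m = 1.580000, f(m) = 1.010830 > 0 → root in [1.490000, 1.580000]
Midpoint of [1.490000, 1.580000] = 1.535000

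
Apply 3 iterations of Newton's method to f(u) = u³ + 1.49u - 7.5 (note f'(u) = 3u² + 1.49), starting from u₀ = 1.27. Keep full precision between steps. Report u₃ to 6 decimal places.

1.705329

Newton update: u ← u − f(u)/f'(u).
u_0 = 1.270000: f = -3.559317, f' = 6.328700 → u_1 = 1.270000 - (-3.559317)/(6.328700) = 1.832409
u_1 = 1.832409: f = 1.383009, f' = 11.563167 → u_2 = 1.832409 - (1.383009)/(11.563167) = 1.712804
u_2 = 1.712804: f = 0.076928, f' = 10.291094 → u_3 = 1.712804 - (0.076928)/(10.291094) = 1.705329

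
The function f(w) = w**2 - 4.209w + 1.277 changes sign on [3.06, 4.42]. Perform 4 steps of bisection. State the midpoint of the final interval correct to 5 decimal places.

3.86750

f(3.060000) = -2.238940, f(4.420000) = 2.209620 (opposite signs)
step 1: m = 3.740000, f(m) = -0.477060 < 0 → root in [3.740000, 4.420000]
step 2: m = 4.080000, f(m) = 0.750680 > 0 → root in [3.740000, 4.080000]
step 3: m = 3.910000, f(m) = 0.107910 > 0 → root in [3.740000, 3.910000]
step 4: m = 3.825000, f(m) = -0.191800 < 0 → root in [3.825000, 3.910000]
Midpoint of [3.825000, 3.910000] = 3.867500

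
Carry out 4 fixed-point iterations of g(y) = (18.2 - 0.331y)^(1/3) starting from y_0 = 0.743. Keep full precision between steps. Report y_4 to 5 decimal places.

2.58847

y_1 = g(0.743000) = 2.618510
y_2 = g(2.618510) = 2.587976
y_3 = g(2.587976) = 2.588479
y_4 = g(2.588479) = 2.588470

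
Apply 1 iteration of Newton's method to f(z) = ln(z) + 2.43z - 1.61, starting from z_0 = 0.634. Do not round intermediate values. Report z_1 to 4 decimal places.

0.7650

Newton update: z ← z − f(z)/f'(z).
f'(z) = 1/z + 2.43
z_0 = 0.634000: f = -0.525086, f' = 4.007287 → z_1 = 0.634000 - (-0.525086)/(4.007287) = 0.765033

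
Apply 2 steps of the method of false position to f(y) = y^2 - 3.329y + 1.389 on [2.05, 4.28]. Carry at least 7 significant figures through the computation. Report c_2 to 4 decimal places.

2.6799

f(2.050000) = -1.232950, f(4.280000) = 5.459280
step 1: c = 2.460846, f(c) = -0.747393 < 0 → new bracket [2.460846, 4.280000]
step 2: c = 2.679905, f(c) = -0.350514 < 0 → new bracket [2.679905, 4.280000]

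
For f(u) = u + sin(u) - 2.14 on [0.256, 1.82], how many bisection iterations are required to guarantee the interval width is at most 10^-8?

28

Initial width b − a = 1.82 − 0.256 = 1.564000.
After n steps the width is (b−a)/2^n; need (b−a)/2^n ≤ 10^-8.
So n ≥ log₂(1.564000/10^-8) = log₂(156400000.0000) ≈ 27.2207.
Hence n = 28.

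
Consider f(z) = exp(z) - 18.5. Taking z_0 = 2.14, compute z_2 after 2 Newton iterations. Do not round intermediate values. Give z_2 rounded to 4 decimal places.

f'(z) = exp(z)
z_0 = 2.140000: f = -10.000562, f' = 8.499438 → z_1 = 2.140000 - (-10.000562)/(8.499438) = 3.316615
z_1 = 3.316615: f = 9.066867, f' = 27.566867 → z_2 = 3.316615 - (9.066867)/(27.566867) = 2.987710

2.9877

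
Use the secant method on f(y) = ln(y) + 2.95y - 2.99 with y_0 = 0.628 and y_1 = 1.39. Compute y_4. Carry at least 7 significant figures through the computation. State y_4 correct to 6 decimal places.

f(y_0) = -1.602615, f(y_1) = 1.439804
y_2 = 1.390000 - (1.439804)·(1.390000 - 0.628000)/(1.439804 - (-1.602615)) = 1.029389; f(y_2) = 0.075662
y_3 = 1.029389 - (0.075662)·(1.029389 - 1.390000)/(0.075662 - (1.439804)) = 1.009387; f(y_3) = -0.002963
y_4 = 1.009387 - (-0.002963)·(1.009387 - 1.029389)/(-0.002963 - (0.075662)) = 1.010141; f(y_4) = 0.000007

1.010141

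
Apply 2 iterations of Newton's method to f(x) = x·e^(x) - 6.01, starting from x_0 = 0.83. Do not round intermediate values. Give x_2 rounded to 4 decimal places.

Newton update: x ← x − f(x)/f'(x).
f'(x) = (x + 1)·e^(x)
x_0 = 0.830000: f = -4.106545, f' = 4.196773 → x_1 = 0.830000 - (-4.106545)/(4.196773) = 1.808501
x_1 = 1.808501: f = 5.024192, f' = 17.135484 → x_2 = 1.808501 - (5.024192)/(17.135484) = 1.515297

1.5153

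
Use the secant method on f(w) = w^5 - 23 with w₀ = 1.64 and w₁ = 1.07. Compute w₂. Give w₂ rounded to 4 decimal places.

f(w_0) = -11.136325, f(w_1) = -21.597448
w_2 = 1.070000 - (-21.597448)·(1.070000 - 1.640000)/(-21.597448 - (-11.136325)) = 2.246790; f(w_2) = 34.254871

2.2468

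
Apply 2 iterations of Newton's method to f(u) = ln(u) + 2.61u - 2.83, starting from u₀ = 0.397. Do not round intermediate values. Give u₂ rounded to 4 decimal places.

f'(u) = 1/u + 2.61
u_0 = 0.397000: f = -2.717649, f' = 5.128892 → u_1 = 0.397000 - (-2.717649)/(5.128892) = 0.926871
u_1 = 0.926871: f = -0.486809, f' = 3.688899 → u_2 = 0.926871 - (-0.486809)/(3.688899) = 1.058837

1.0588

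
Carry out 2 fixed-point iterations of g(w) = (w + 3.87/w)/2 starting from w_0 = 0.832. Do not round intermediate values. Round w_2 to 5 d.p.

2.07662

w_1 = g(0.832000) = 2.741721
w_2 = g(2.741721) = 2.076622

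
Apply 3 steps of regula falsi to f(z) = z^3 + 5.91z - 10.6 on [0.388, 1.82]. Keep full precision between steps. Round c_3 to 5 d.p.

1.36033

f(0.388000) = -8.248509, f(1.820000) = 6.184768
step 1: c = 1.206377, f(c) = -1.714615 < 0 → new bracket [1.206377, 1.820000]
step 2: c = 1.339568, f(c) = -0.279373 < 0 → new bracket [1.339568, 1.820000]
step 3: c = 1.360332, f(c) = -0.043140 < 0 → new bracket [1.360332, 1.820000]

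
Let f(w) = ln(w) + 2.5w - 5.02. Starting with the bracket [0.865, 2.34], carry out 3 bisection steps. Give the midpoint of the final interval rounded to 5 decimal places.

f(0.865000) = -3.002526, f(2.340000) = 1.680151 (opposite signs)
step 1: m = 1.602500, f(m) = -0.542185 < 0 → root in [1.602500, 2.340000]
step 2: m = 1.971250, f(m) = 0.586793 > 0 → root in [1.602500, 1.971250]
step 3: m = 1.786875, f(m) = 0.027656 > 0 → root in [1.602500, 1.786875]
Midpoint of [1.602500, 1.786875] = 1.694688

1.69469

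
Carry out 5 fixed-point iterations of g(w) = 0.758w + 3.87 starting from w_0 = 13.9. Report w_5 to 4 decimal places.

w_1 = g(13.900000) = 14.406200
w_2 = g(14.406200) = 14.789900
w_3 = g(14.789900) = 15.080744
w_4 = g(15.080744) = 15.301204
w_5 = g(15.301204) = 15.468313

15.4683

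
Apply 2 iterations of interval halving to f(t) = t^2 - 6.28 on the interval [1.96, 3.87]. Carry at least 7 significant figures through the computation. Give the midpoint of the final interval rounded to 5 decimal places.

f(1.960000) = -2.438400, f(3.870000) = 8.696900 (opposite signs)
step 1: m = 2.915000, f(m) = 2.217225 > 0 → root in [1.960000, 2.915000]
step 2: m = 2.437500, f(m) = -0.338594 < 0 → root in [2.437500, 2.915000]
Midpoint of [2.437500, 2.915000] = 2.676250

2.67625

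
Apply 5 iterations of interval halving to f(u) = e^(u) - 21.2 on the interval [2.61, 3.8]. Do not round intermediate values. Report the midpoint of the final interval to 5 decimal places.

f(2.610000) = -7.600949, f(3.800000) = 23.501184 (opposite signs)
step 1: m = 3.205000, f(m) = 3.455500 > 0 → root in [2.610000, 3.205000]
step 2: m = 2.907500, f(m) = -2.889036 < 0 → root in [2.907500, 3.205000]
step 3: m = 3.056250, f(m) = 0.047729 > 0 → root in [2.907500, 3.056250]
step 4: m = 2.981875, f(m) = -1.475234 < 0 → root in [2.981875, 3.056250]
step 5: m = 3.019062, f(m) = -0.727910 < 0 → root in [3.019062, 3.056250]
Midpoint of [3.019062, 3.056250] = 3.037656

3.03766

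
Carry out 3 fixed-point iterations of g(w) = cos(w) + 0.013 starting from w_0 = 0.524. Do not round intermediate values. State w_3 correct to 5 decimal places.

0.80844

w_1 = g(0.524000) = 0.878825
w_2 = g(0.878825) = 0.651057
w_3 = g(0.651057) = 0.808444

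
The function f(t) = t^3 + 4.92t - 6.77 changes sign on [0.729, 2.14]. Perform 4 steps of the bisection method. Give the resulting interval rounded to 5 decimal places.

f(0.729000) = -2.795900, f(2.140000) = 13.559144 (opposite signs)
step 1: m = 1.434500, f(m) = 3.239640 > 0 → root in [0.729000, 1.434500]
step 2: m = 1.081750, f(m) = -0.181944 < 0 → root in [1.081750, 1.434500]
step 3: m = 1.258125, f(m) = 1.411434 > 0 → root in [1.081750, 1.258125]
step 4: m = 1.169938, f(m) = 0.587449 > 0 → root in [1.081750, 1.169938]

[1.08175, 1.16994]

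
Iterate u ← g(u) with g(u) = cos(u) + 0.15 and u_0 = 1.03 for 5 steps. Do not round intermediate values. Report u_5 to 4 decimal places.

0.7817

u_1 = g(1.030000) = 0.664819
u_2 = g(0.664819) = 0.937029
u_3 = g(0.937029) = 0.742185
u_4 = g(0.742185) = 0.886993
u_5 = g(0.886993) = 0.781745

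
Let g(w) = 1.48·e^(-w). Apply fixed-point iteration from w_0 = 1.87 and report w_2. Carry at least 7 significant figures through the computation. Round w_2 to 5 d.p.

1.17814

w_1 = g(1.870000) = 0.228103
w_2 = g(0.228103) = 1.178143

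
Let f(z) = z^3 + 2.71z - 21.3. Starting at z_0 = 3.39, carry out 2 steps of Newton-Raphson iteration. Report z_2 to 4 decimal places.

2.4635

f'(z) = 3z^2 + 2.71
z_0 = 3.390000: f = 26.845119, f' = 37.186300 → z_1 = 3.390000 - (26.845119)/(37.186300) = 2.668091
z_1 = 2.668091: f = 4.923895, f' = 24.066131 → z_2 = 2.668091 - (4.923895)/(24.066131) = 2.463493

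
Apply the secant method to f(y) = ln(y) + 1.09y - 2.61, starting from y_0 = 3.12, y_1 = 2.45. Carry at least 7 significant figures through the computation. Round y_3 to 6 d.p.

f(y_0) = 1.928633, f(y_1) = 0.956588
y_2 = 2.450000 - (0.956588)·(2.450000 - 3.120000)/(0.956588 - (1.928633)) = 1.790654; f(y_2) = -0.075606
y_3 = 1.790654 - (-0.075606)·(1.790654 - 2.450000)/(-0.075606 - (0.956588)) = 1.838950; f(y_3) = 0.003650

1.838950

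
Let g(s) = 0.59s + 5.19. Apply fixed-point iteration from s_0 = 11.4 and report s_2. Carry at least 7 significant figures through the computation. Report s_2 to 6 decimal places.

s_1 = g(11.400000) = 11.916000
s_2 = g(11.916000) = 12.220440

12.220440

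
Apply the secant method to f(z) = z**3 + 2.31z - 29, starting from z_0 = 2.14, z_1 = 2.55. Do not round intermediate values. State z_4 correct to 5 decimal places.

2.82213

f(z_0) = -14.256256, f(z_1) = -6.528125
z_2 = 2.550000 - (-6.528125)·(2.550000 - 2.140000)/(-6.528125 - (-14.256256)) = 2.896336; f(z_2) = 1.987215
z_3 = 2.896336 - (1.987215)·(2.896336 - 2.550000)/(1.987215 - (-6.528125)) = 2.815512; f(z_3) = -0.177297
z_4 = 2.815512 - (-0.177297)·(2.815512 - 2.896336)/(-0.177297 - (1.987215)) = 2.822132; f(z_4) = -0.004192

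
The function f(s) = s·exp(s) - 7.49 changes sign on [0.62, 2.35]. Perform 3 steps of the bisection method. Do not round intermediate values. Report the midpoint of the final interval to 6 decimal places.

1.593125

f(0.620000) = -6.337465, f(2.350000) = 17.151089 (opposite signs)
step 1: m = 1.485000, f(m) = -0.933776 < 0 → root in [1.485000, 2.350000]
step 2: m = 1.917500, f(m) = 5.556531 > 0 → root in [1.485000, 1.917500]
step 3: m = 1.701250, f(m) = 1.834201 > 0 → root in [1.485000, 1.701250]
Midpoint of [1.485000, 1.701250] = 1.593125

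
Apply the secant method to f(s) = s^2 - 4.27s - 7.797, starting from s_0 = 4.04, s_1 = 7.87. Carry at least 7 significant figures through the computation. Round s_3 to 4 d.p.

5.5317

f(s_0) = -8.726200, f(s_1) = 20.535000
s_2 = 7.870000 - (20.535000)·(7.870000 - 4.040000)/(20.535000 - (-8.726200)) = 5.182173; f(s_2) = -3.069963
s_3 = 5.182173 - (-3.069963)·(5.182173 - 7.870000)/(-3.069963 - (20.535000)) = 5.531740; f(s_3) = -0.817380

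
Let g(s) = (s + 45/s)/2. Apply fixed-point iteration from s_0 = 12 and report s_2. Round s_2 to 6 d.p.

s_1 = g(12.000000) = 7.875000
s_2 = g(7.875000) = 6.794643

6.794643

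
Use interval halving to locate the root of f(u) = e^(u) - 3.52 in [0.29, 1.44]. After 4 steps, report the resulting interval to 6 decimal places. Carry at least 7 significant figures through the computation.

f(0.290000) = -2.183573, f(1.440000) = 0.700696 (opposite signs)
step 1: m = 0.865000, f(m) = -1.144994 < 0 → root in [0.865000, 1.440000]
step 2: m = 1.152500, f(m) = -0.353902 < 0 → root in [1.152500, 1.440000]
step 3: m = 1.296250, f(m) = 0.135563 > 0 → root in [1.152500, 1.296250]
step 4: m = 1.224375, f(m) = -0.117961 < 0 → root in [1.224375, 1.296250]

[1.224375, 1.296250]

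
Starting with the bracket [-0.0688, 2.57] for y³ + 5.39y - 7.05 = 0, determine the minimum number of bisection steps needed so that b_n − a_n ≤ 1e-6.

22

Initial width b − a = 2.57 − -0.0688 = 2.638800.
After n steps the width is (b−a)/2^n; need (b−a)/2^n ≤ 1e-6.
So n ≥ log₂(2.638800/1e-6) = log₂(2638800.0000) ≈ 21.3315.
Hence n = 22.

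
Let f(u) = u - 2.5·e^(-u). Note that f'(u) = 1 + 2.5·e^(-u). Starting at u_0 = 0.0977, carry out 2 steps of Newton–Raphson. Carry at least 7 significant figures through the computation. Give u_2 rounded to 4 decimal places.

Newton update: u ← u − f(u)/f'(u).
u_0 = 0.097700: f = -2.169602, f' = 3.267302 → u_1 = 0.097700 - (-2.169602)/(3.267302) = 0.761735
u_1 = 0.761735: f = -0.405405, f' = 2.167140 → u_2 = 0.761735 - (-0.405405)/(2.167140) = 0.948804

0.9488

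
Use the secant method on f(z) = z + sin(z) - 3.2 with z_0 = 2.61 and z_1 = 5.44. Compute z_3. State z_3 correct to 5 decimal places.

f(z_0) = -0.083093, f(z_1) = 1.493235
z_2 = 5.440000 - (1.493235)·(5.440000 - 2.610000)/(1.493235 - (-0.083093)) = 2.759178; f(z_2) = -0.067660
z_3 = 2.759178 - (-0.067660)·(2.759178 - 5.440000)/(-0.067660 - (1.493235)) = 2.875384; f(z_3) = -0.061540

2.87538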